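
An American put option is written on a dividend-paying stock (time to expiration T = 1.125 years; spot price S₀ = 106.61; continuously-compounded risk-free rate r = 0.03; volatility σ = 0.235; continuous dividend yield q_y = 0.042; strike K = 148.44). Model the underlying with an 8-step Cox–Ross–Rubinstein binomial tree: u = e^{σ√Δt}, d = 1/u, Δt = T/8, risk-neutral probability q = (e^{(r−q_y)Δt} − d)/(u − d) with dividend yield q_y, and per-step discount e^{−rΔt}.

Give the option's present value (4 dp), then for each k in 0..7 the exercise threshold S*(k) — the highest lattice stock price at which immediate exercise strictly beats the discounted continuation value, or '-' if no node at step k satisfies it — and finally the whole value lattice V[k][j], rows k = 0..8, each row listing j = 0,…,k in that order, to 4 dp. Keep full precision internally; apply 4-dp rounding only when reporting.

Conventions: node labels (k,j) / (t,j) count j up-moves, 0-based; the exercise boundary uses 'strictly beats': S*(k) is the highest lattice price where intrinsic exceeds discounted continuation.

params: Δt=0.14062 u=1.09212 d=0.91565 q=0.46843 e^(-rΔt)=0.99579
t_8 payoffs: 95.7631 85.6103 73.5008 59.0573 41.8300 21.2824 0.0000 0.0000 0.0000
t_7: node(7,0) S=57.5298 payoff=90.9102 vs cont=90.6241 → 90.9102 [stop]  node(7,1) S=68.6178 payoff=79.8222 vs cont=79.6013 → 79.8222 [stop]  node(7,2) S=81.8430 payoff=66.5970 vs cont=66.4541 → 66.5970 [stop]  node(7,3) S=97.6171 payoff=50.8229 vs cont=50.7729 → 50.8229 [stop]  node(7,4) S=116.4314 payoff=32.0086 vs cont=32.0693 → 32.0693 [wait]  node(7,5) S=138.8720 payoff=9.5680 vs cont=11.2655 → 11.2655 [wait]  node(7,6) S=165.6376 payoff=0.0000 vs cont=0.0000 → 0.0000 [wait]  node(7,7) S=197.5620 payoff=0.0000 vs cont=0.0000 → 0.0000 [wait]  ⇒ S*(7)=97.6171
t_6: node(6,0) S=62.8297 payoff=85.6103 vs cont=85.3554 → 85.6103 [stop]  node(6,1) S=74.9392 payoff=73.5008 vs cont=73.3172 → 73.5008 [stop]  node(6,2) S=89.3827 payoff=59.0573 vs cont=58.9587 → 59.0573 [stop]  node(6,3) S=106.6100 payoff=41.8300 vs cont=41.8612 → 41.8612 [wait]  node(6,4) S=127.1576 payoff=21.2824 vs cont=22.2302 → 22.2302 [wait]  node(6,5) S=151.6655 payoff=0.0000 vs cont=5.9632 → 5.9632 [wait]  node(6,6) S=180.8969 payoff=0.0000 vs cont=0.0000 → 0.0000 [wait]  ⇒ S*(6)=89.3827
t_5: node(5,0) S=68.6178 payoff=79.8222 vs cont=79.6013 → 79.8222 [stop]  node(5,1) S=81.8430 payoff=66.5970 vs cont=66.4541 → 66.5970 [stop]  node(5,2) S=97.6171 payoff=50.8229 vs cont=50.7874 → 50.8229 [stop]  node(5,3) S=116.4314 payoff=32.0086 vs cont=32.5280 → 32.5280 [wait]  node(5,4) S=138.8720 payoff=9.5680 vs cont=14.5488 → 14.5488 [wait]  node(5,5) S=165.6376 payoff=0.0000 vs cont=3.1565 → 3.1565 [wait]  ⇒ S*(5)=97.6171
t_4: node(4,0) S=74.9392 payoff=73.5008 vs cont=73.3172 → 73.5008 [stop]  node(4,1) S=89.3827 payoff=59.0573 vs cont=58.9587 → 59.0573 [stop]  node(4,2) S=106.6100 payoff=41.8300 vs cont=42.0752 → 42.0752 [wait]  node(4,3) S=127.1576 payoff=21.2824 vs cont=24.0045 → 24.0045 [wait]  node(4,4) S=151.6655 payoff=0.0000 vs cont=9.1735 → 9.1735 [wait]  ⇒ S*(4)=89.3827
t_3: node(3,0) S=81.8430 payoff=66.5970 vs cont=66.4541 → 66.5970 [stop]  node(3,1) S=97.6171 payoff=50.8229 vs cont=50.8872 → 50.8872 [wait]  node(3,2) S=116.4314 payoff=32.0086 vs cont=33.4689 → 33.4689 [wait]  node(3,3) S=138.8720 payoff=9.5680 vs cont=16.9854 → 16.9854 [wait]  ⇒ S*(3)=81.8430
t_2: node(2,0) S=89.3827 payoff=59.0573 vs cont=58.9887 → 59.0573 [stop]  node(2,1) S=106.6100 payoff=41.8300 vs cont=42.5481 → 42.5481 [wait]  node(2,2) S=127.1576 payoff=21.2824 vs cont=25.6391 → 25.6391 [wait]  ⇒ S*(2)=89.3827
t_1: node(1,0) S=97.6171 payoff=50.8229 vs cont=51.1078 → 51.1078 [wait]  node(1,1) S=116.4314 payoff=32.0086 vs cont=34.4817 → 34.4817 [wait]  ⇒ S*(1)=-
t_0: node(0,0) S=106.6100 payoff=41.8300 vs cont=43.1373 → 43.1373 [wait]  ⇒ S*(0)=-

price = 43.1373
boundary = - - 89.3827 81.8430 89.3827 97.6171 89.3827 97.6171
tree:
43.1373
51.1078 34.4817
59.0573 42.5481 25.6391
66.5970 50.8872 33.4689 16.9854
73.5008 59.0573 42.0752 24.0045 9.1735
79.8222 66.5970 50.8229 32.5280 14.5488 3.1565
85.6103 73.5008 59.0573 41.8612 22.2302 5.9632 0.0000
90.9102 79.8222 66.5970 50.8229 32.0693 11.2655 0.0000 0.0000
95.7631 85.6103 73.5008 59.0573 41.8300 21.2824 0.0000 0.0000 0.0000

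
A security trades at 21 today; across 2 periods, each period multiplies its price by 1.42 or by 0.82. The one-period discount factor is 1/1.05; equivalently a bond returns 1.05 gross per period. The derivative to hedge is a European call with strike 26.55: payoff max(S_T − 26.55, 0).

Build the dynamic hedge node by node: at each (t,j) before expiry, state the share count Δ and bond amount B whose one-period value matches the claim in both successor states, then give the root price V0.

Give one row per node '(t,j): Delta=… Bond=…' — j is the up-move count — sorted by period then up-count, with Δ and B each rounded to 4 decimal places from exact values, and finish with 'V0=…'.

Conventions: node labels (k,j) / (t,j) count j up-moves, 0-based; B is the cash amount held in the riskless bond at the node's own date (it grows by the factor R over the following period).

(0,0): Delta=0.4576 Bond=-7.5052
(1,0): Delta=0.0000 Bond=0.0000
(1,1): Delta=0.8828 Bond=-20.5578
V0=2.1051

No-arbitrage ⇒ martingale measure with p* = (R−d)/(u−d) = 0.3833.
At maturity the claim pays: V(2,0)=0.0000, V(2,1)=0.0000, V(2,2)=15.7944
  t=1,j=0: stock 17.2200 → up 24.4524 (V=0.0000), down 14.1204 (V=0.0000). Price 0.0000; hedge Δ=0.0000, bond B=0.0000.
  t=1,j=1: stock 29.8200 → up 42.3444 (V=15.7944), down 24.4524 (V=0.0000). Price 5.7662; hedge Δ=0.8828, bond B=-20.5578.
  t=0,j=0: stock 21.0000 → up 29.8200 (V=5.7662), down 17.2200 (V=0.0000). Price 2.1051; hedge Δ=0.4576, bond B=-7.5052.
As a check, the time-0 holding Δ(0,0)·S0 + B(0,0) comes to 2.1051 — exactly V0.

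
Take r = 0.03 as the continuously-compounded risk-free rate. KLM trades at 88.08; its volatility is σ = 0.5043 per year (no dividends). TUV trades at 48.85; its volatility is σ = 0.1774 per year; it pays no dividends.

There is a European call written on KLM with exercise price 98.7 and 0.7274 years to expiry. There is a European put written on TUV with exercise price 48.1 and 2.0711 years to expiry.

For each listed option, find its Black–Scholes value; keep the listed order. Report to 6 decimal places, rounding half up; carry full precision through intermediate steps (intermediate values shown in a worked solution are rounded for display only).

price(KLM call K=98.7) = 11.828362
price(TUV put K=48.1) = 3.170529

[KLM call K=98.7]
σ√T = 0.5043·√0.7274 = 0.430106
d₁ = (ln(S/K) + (r+σ²/2)T) / (σ√T) = (ln(88.08/98.7) + (0.03+0.5043²/2)·0.7274) / 0.430106 = (-0.113839 + 0.114318) / 0.430106 = 0.001112
d₂ = d₁ − σ√T = 0.001112 − 0.430106 = -0.428994
e^{−rT} = 0.978414
N(d₁) = 0.500444,  N(d₂) = 0.333964
price = S·N(d₁) − K·e^{−rT}·N(d₂) = 44.079066 − 32.250704 = 11.828362
[TUV put K=48.1]
σ√T = 0.1774·√2.0711 = 0.255302
d₁ = (ln(S/K) + (r+σ²/2)T) / (σ√T) = (ln(48.85/48.1) + (0.03+0.1774²/2)·2.0711) / 0.255302 = (0.015472 + 0.094723) / 0.255302 = 0.431625
d₂ = d₁ − σ√T = 0.431625 − 0.255302 = 0.176323
e^{−rT} = 0.939758
N(−d₁) = 0.333007,  N(−d₂) = 0.430020
price = K·e^{−rT}·N(−d₂) − S·N(−d₁) = 19.437918 − 16.267389 = 3.170529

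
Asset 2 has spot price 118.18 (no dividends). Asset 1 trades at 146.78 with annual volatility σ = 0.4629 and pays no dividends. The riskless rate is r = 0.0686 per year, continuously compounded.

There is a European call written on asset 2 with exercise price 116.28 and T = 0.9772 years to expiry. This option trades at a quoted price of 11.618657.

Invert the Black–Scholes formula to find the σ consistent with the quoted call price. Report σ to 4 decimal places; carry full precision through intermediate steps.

At σ = 0.1275 the Black–Scholes value reproduces the quote:
σ√T = 0.1275·√0.9772 = 0.126038
d₁ = (ln(S/K) + (r+σ²/2)T) / (σ√T) = (ln(118.18/116.28) + (0.0686+0.1275²/2)·0.9772) / 0.126038 = (0.016208 + 0.074979) / 0.126038 = 0.723484
d₂ = d₁ − σ√T = 0.723484 − 0.126038 = 0.597446
e^{−rT} = 0.935162
N(d₁) = 0.765309,  N(d₂) = 0.724895
V = S·N(d₁) − K·e^{−rT}·N(d₂) = 90.444175 − 78.825518 = 11.618657 (matching the quote); vega is positive throughout, so no other σ reproduces this price

sigma = 0.1275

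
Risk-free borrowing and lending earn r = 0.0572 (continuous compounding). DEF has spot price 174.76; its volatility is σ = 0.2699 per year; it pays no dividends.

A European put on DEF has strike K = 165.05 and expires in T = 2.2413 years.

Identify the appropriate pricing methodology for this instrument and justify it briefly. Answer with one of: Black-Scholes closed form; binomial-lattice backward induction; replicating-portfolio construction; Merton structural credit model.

framework: Black-Scholes closed form

Key observation: everything needed for the exact continuous-time valuation of the European put on DEF (strike 165.05) is given, and no feature rules the closed form out.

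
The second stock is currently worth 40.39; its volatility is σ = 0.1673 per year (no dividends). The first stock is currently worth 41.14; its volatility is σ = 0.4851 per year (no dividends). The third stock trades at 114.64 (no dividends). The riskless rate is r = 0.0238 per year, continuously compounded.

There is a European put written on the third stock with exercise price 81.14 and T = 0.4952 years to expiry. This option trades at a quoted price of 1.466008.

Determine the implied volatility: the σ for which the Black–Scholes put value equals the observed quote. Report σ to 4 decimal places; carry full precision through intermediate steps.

sigma = 0.4135

At σ = 0.4135 the Black–Scholes value reproduces the quote:
σ√T = 0.4135·√0.4952 = 0.290982
d₁ = (ln(S/K) + (r+σ²/2)T) / (σ√T) = (ln(114.64/81.14) + (0.0238+0.4135²/2)·0.4952) / 0.290982 = (0.345621 + 0.054121) / 0.290982 = 1.373769
d₂ = d₁ − σ√T = 1.373769 − 0.290982 = 1.082787
e^{−rT} = 0.988283
N(−d₁) = 0.084757,  N(−d₂) = 0.139452
V = K·e^{−rT}·N(−d₂) − S·N(−d₁) = 11.182522 − 9.716514 = 1.466008 (the observed quote) — the price is monotone increasing in volatility, hence this σ is the only solution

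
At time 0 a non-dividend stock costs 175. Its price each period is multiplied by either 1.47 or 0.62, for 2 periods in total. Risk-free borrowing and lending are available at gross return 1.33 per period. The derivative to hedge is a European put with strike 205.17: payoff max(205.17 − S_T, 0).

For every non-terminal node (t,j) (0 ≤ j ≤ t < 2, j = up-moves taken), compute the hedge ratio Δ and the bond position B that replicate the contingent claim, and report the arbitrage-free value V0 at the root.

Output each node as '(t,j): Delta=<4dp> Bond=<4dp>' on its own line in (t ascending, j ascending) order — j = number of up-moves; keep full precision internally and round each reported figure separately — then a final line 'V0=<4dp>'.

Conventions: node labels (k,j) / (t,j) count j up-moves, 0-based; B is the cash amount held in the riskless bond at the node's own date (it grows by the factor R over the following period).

(0,0): Delta=-0.2696 Bond=56.4042
(1,0): Delta=-1.0000 Bond=154.2632
(1,1): Delta=-0.2089 Bond=59.3916
V0=9.2197

Since d<R<u, set p* = (R−d)/(u−d) = 0.8353; price each node as the discounted p*-expectation of its children.
Expiry values: V(2,0)=137.9000, V(2,1)=45.6750, V(2,2)=0.0000
  t=1,j=0: stock 108.5000 → up 159.4950 (V=45.6750), down 67.2700 (V=137.9000). Price 45.7632; hedge Δ=-1.0000, bond B=154.2632.
  t=1,j=1: stock 257.2500 → up 378.1575 (V=0.0000), down 159.4950 (V=45.6750). Price 5.6563; hedge Δ=-0.2089, bond B=59.3916.
  t=0,j=0: stock 175.0000 → up 257.2500 (V=5.6563), down 108.5000 (V=45.7632). Price 9.2197; hedge Δ=-0.2696, bond B=56.4042.
As a check, the time-0 holding Δ(0,0)·S0 + B(0,0) comes to 9.2197 — exactly V0.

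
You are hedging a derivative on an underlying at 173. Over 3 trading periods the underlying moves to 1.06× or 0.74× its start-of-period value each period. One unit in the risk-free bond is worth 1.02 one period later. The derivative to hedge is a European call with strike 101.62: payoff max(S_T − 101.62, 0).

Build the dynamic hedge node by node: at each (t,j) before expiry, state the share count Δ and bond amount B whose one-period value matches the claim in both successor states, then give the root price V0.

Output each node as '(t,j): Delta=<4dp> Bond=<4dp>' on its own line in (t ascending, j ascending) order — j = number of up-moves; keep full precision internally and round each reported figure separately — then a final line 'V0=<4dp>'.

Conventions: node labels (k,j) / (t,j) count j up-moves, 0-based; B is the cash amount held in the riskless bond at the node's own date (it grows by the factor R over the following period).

Risk-neutral probability p* = (R−d)/(u−d) = (1.02−0.74)/(1.06−0.74) = 0.8750.
At maturity the claim pays: V(3,0)=0.0000, V(3,1)=0.0000, V(3,2)=42.2233, V(3,3)=104.4258
(2,0): S=94.7348. Δ = (V_up−V_dn)/(S_up−S_dn) = (0.0000−0.0000)/(100.4189−70.1038) = 0.0000. V = [p*·0.0000 + (1−p*)·0.0000]/1.02 = 0.0000. B = V − Δ·S = 0.0000.
(2,1): S=135.7012. Δ = (V_up−V_dn)/(S_up−S_dn) = (42.2233−0.0000)/(143.8433−100.4189) = 0.9723. V = [p*·42.2233 + (1−p*)·0.0000]/1.02 = 36.2209. B = V − Δ·S = -95.7268.
(2,2): S=194.3828. Δ = (V_up−V_dn)/(S_up−S_dn) = (104.4258−42.2233)/(206.0458−143.8433) = 1.0000. V = [p*·104.4258 + (1−p*)·42.2233]/1.02 = 94.7553. B = V − Δ·S = -99.6275.
(1,0): S=128.0200. Δ = (V_up−V_dn)/(S_up−S_dn) = (36.2209−0.0000)/(135.7012−94.7348) = 0.8842. V = [p*·36.2209 + (1−p*)·0.0000]/1.02 = 31.0719. B = V − Δ·S = -82.1186.
(1,1): S=183.3800. Δ = (V_up−V_dn)/(S_up−S_dn) = (94.7553−36.2209)/(194.3828−135.7012) = 0.9975. V = [p*·94.7553 + (1−p*)·36.2209]/1.02 = 85.7241. B = V − Δ·S = -97.1959.
(0,0): S=173.0000. Δ = (V_up−V_dn)/(S_up−S_dn) = (85.7241−31.0719)/(183.3800−128.0200) = 0.9872. V = [p*·85.7241 + (1−p*)·31.0719]/1.02 = 77.3456. B = V − Δ·S = -93.4424.
Verification: the root portfolio costs Δ(0,0)·S0 + B(0,0) = 77.3456, matching V0.

(0,0): Delta=0.9872 Bond=-93.4424
(1,0): Delta=0.8842 Bond=-82.1186
(1,1): Delta=0.9975 Bond=-97.1959
(2,0): Delta=0.0000 Bond=0.0000
(2,1): Delta=0.9723 Bond=-95.7268
(2,2): Delta=1.0000 Bond=-99.6275
V0=77.3456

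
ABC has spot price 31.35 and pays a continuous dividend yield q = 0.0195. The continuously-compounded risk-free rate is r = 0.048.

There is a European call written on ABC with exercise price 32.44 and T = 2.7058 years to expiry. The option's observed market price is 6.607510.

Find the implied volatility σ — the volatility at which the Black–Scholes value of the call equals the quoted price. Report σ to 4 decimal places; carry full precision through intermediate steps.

sigma = 0.3156

At σ = 0.3156 the Black–Scholes value reproduces the quote:
σ√T = 0.3156·√2.7058 = 0.519140
d₁ = (ln(S/K) + (r−q+σ²/2)T) / (σ√T) = (ln(31.35/32.44) + (0.048−0.0195+0.3156²/2)·2.7058) / 0.519140 = (-0.034178 + 0.211869) / 0.519140 = 0.342279
d₂ = d₁ − σ√T = 0.342279 − 0.519140 = -0.176862
e^{−rT} = 0.878202
e^{−qT} = 0.948605
N(d₁) = 0.633929,  N(d₂) = 0.429809
V = S·e^{−qT}·N(d₁) − K·e^{−rT}·N(d₂) = 18.852274 − 12.244763 = 6.607510 (matching the quote); vega is positive throughout, so no other σ reproduces this price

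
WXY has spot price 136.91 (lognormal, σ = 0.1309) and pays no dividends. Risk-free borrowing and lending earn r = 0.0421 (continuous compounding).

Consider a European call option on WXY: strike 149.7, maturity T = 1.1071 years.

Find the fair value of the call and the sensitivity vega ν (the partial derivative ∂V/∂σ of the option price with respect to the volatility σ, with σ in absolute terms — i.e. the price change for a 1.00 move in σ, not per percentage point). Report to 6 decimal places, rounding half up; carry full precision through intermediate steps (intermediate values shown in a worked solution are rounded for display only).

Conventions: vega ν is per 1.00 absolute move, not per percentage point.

price = 5.059976
ν = 55.822533

σ√T = 0.1309·√1.1071 = 0.137731
d₁ = (ln(S/K) + (r+σ²/2)T) / (σ√T) = (ln(136.91/149.7) + (0.0421+0.1309²/2)·1.1071) / 0.137731 = (-0.089310 + 0.056094) / 0.137731 = -0.241162
d₂ = d₁ − σ√T = -0.241162 − 0.137731 = -0.378894
e^{−rT} = 0.954461
N(d₁) = 0.404715,  N(d₂) = 0.352383
Call price V = S·N(d₁) − K·e^{−rT}·N(d₂) = 55.409484 − 50.349508 = 5.059976
φ(d₁) = (1/√(2π))·e^{−d₁²/2} = 0.387508
ν = S·φ(d₁)·√T = 55.822533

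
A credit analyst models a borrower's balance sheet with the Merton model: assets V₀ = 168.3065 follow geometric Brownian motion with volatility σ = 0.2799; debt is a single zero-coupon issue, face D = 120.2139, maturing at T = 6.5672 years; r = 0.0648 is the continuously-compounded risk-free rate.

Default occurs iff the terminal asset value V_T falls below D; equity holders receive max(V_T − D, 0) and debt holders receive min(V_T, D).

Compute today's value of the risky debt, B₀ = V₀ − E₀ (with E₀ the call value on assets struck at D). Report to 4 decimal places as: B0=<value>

With assets at 168.3065 and a single debt payment of 120.2139 at 6.5672 years:
d₁ = [ln(V₀/D) + (r + σ²/2)T] / (σ√T)
   = [ln(168.3065/120.2139) + (0.0648 + 0.5·0.2799²)·6.5672] / (0.2799·√6.5672)
   = [0.336514 + 0.682805] / 0.717287 = 1.421075
d₂ = d₁ − σ√T = 1.421075 − 0.717287 = 0.703788
N(d₁) = 0.922353,  N(d₂) = 0.759218,  e^(−rT) = 0.653407
E₀ = V₀·N(d₁) − D·e^(−rT)·N(d₂)
   = 168.3065·0.922353 − 120.2139·0.653407·0.759218 = 95.602415
B₀ = V₀ − E₀ = 168.3065 − 95.602415 = 72.704085

B0=72.7041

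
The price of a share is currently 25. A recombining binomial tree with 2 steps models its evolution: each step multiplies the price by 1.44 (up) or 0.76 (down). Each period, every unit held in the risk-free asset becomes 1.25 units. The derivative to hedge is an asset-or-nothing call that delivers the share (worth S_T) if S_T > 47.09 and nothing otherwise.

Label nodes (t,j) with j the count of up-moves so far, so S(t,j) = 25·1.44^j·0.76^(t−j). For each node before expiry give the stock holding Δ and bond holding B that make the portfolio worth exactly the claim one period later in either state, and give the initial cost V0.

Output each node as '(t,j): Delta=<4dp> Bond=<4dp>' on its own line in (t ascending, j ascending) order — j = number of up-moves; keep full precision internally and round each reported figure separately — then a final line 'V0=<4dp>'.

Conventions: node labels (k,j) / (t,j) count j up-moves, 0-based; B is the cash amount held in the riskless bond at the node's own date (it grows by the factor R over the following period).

Risk-neutral probability p* = (R−d)/(u−d) = (1.25−0.76)/(1.44−0.76) = 0.7206.
At maturity the claim pays: V(2,0)=0.0000, V(2,1)=0.0000, V(2,2)=51.8400
(1,0): S=19.0000. Δ = (V_up−V_dn)/(S_up−S_dn) = (0.0000−0.0000)/(27.3600−14.4400) = 0.0000. V = [p*·0.0000 + (1−p*)·0.0000]/1.25 = 0.0000. B = V − Δ·S = 0.0000.
(1,1): S=36.0000. Δ = (V_up−V_dn)/(S_up−S_dn) = (51.8400−0.0000)/(51.8400−27.3600) = 2.1176. V = [p*·51.8400 + (1−p*)·0.0000]/1.25 = 29.8842. B = V − Δ·S = -46.3511.
(0,0): S=25.0000. Δ = (V_up−V_dn)/(S_up−S_dn) = (29.8842−0.0000)/(36.0000−19.0000) = 1.7579. V = [p*·29.8842 + (1−p*)·0.0000]/1.25 = 17.2274. B = V − Δ·S = -26.7200.
As a check, the time-0 holding Δ(0,0)·S0 + B(0,0) comes to 17.2274 — exactly V0.

(0,0): Delta=1.7579 Bond=-26.7200
(1,0): Delta=0.0000 Bond=0.0000
(1,1): Delta=2.1176 Bond=-46.3511
V0=17.2274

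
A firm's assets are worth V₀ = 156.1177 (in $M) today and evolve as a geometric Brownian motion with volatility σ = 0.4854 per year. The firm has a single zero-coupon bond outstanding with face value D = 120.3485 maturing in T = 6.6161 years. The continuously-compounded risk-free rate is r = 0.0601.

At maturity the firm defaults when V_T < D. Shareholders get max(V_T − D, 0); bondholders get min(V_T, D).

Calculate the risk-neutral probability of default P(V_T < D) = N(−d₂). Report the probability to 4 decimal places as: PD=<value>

Equity is a call on the firm's assets struck at D = 120.3485:
d₁ = [ln(V₀/D) + (r + σ²/2)T] / (σ√T)
   = [ln(156.1177/120.3485) + (0.0601 + 0.5·0.4854²)·6.6161] / (0.4854·√6.6161)
   = [0.260219 + 1.177048] / 1.248535 = 1.151162
d₂ = d₁ − σ√T = 1.151162 − 1.248535 = -0.097373
risk-neutral PD = N(−d₂) = N(0.097373) = 0.538785

PD=0.5388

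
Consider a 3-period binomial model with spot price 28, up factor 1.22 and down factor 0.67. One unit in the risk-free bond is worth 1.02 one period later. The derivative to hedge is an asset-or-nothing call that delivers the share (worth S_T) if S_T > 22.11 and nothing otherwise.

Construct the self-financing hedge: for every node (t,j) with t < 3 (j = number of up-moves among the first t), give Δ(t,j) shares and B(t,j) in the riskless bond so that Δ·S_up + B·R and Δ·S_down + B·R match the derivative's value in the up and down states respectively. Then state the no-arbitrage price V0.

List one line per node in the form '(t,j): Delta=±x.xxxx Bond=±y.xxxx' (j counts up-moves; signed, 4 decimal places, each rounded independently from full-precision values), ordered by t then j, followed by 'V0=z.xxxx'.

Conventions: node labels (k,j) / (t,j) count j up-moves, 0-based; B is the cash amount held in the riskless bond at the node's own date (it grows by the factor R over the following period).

The replicating-portfolio and risk-neutral prices coincide; use p* = (1.02−0.67)/(1.22−0.67) = 0.6364 for the latter.
Terminal payoffs: V(3,0)=0.0000, V(3,1)=0.0000, V(3,2)=27.9224, V(3,3)=50.8437
Node (2,0) S=12.5692: V=(p*·0.0000+(1−p*)·0.0000)/1.02=0.0000; Δ=(0.0000−0.0000)/(15.3344−8.4214)=0.0000; B=V−Δ·S=0.0000
Node (2,1) S=22.8872: V=(p*·27.9224+(1−p*)·0.0000)/1.02=17.4204; Δ=(27.9224−0.0000)/(27.9224−15.3344)=2.2182; B=V−Δ·S=-33.3476
Node (2,2) S=41.6752: V=(p*·50.8437+(1−p*)·27.9224)/1.02=41.6752; Δ=(50.8437−27.9224)/(50.8437−27.9224)=1.0000; B=V−Δ·S=0.0000
Node (1,0) S=18.7600: V=(p*·17.4204+(1−p*)·0.0000)/1.02=10.8683; Δ=(17.4204−0.0000)/(22.8872−12.5692)=1.6883; B=V−Δ·S=-20.8051
Node (1,1) S=34.1600: V=(p*·41.6752+(1−p*)·17.4204)/1.02=32.2110; Δ=(41.6752−17.4204)/(41.6752−22.8872)=1.2910; B=V−Δ·S=-11.8886
Node (0,0) S=28.0000: V=(p*·32.2110+(1−p*)·10.8683)/1.02=23.9706; Δ=(32.2110−10.8683)/(34.1600−18.7600)=1.3859; B=V−Δ·S=-14.8343
Sanity check at the root: Δ(0,0)·S0 + B(0,0) reproduces V0 = 23.9706.

(0,0): Delta=1.3859 Bond=-14.8343
(1,0): Delta=1.6883 Bond=-20.8051
(1,1): Delta=1.2910 Bond=-11.8886
(2,0): Delta=0.0000 Bond=0.0000
(2,1): Delta=2.2182 Bond=-33.3476
(2,2): Delta=1.0000 Bond=0.0000
V0=23.9706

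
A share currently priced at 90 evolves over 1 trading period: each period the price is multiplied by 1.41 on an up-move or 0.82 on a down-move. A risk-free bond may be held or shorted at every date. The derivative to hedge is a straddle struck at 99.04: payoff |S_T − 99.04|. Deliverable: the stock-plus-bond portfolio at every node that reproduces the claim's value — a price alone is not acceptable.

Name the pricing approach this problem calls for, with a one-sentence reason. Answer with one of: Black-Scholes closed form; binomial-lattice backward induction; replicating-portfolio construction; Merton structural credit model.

framework: replicating-portfolio construction

Key observation: since the answer must list Δ and B at each node of the 1.41/0.82 lattice on 90, the replicating-portfolio method — solving the two-state system at every node — is the one that applies.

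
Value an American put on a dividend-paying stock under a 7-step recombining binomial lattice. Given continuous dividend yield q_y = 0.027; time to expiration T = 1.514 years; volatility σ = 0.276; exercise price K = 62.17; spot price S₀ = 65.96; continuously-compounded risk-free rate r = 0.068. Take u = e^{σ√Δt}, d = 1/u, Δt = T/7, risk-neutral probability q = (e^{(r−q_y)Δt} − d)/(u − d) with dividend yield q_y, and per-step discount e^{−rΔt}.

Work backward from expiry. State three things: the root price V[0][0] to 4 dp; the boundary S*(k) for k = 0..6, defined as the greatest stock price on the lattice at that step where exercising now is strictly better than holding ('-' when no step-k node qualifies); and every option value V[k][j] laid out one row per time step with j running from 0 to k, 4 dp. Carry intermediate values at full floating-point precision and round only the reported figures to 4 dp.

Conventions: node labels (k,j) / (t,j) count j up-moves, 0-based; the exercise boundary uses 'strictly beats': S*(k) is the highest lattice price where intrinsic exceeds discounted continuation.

Δt=0.21629, u=1.13696, d=0.87954, q=0.50256, disc=e^(-rΔt)=0.98540
k=7 terminal: V=max(K-S,0) → 35.3126 27.4520 17.2908 4.1556 0.0000 0.0000 0.0000 0.0000
k=6: j=0 S=30.5358 intr=31.6342 cont=30.9043 V=31.6342[EX]; j=1 S=39.4730 intr=22.6970 cont=22.0192 V=22.6970[EX]; j=2 S=51.0259 intr=11.1441 cont=10.5336 V=11.1441[EX]; j=3 S=65.9600 intr=0.0000 cont=2.0370 V=2.0370[hold]; j=4 S=85.2650 intr=0.0000 cont=0.0000 V=0.0000[hold]; j=5 S=110.2202 intr=0.0000 cont=0.0000 V=0.0000[hold]; j=6 S=142.4793 intr=0.0000 cont=0.0000 V=0.0000[hold]  S*(6)=51.0259
k=5: j=0 S=34.7180 intr=27.4520 cont=26.7465 V=27.4520[EX]; j=1 S=44.8792 intr=17.2908 cont=16.6444 V=17.2908[EX]; j=2 S=58.0144 intr=4.1556 cont=6.4714 V=6.4714[hold]; j=3 S=74.9939 intr=0.0000 cont=0.9985 V=0.9985[hold]; j=4 S=96.9429 intr=0.0000 cont=0.0000 V=0.0000[hold]; j=5 S=125.3160 intr=0.0000 cont=0.0000 V=0.0000[hold]  S*(5)=44.8792
k=4: j=0 S=39.4730 intr=22.6970 cont=22.0192 V=22.6970[EX]; j=1 S=51.0259 intr=11.1441 cont=11.6804 V=11.6804[hold]; j=2 S=65.9600 intr=0.0000 cont=3.6667 V=3.6667[hold]; j=3 S=85.2650 intr=0.0000 cont=0.4895 V=0.4895[hold]; j=4 S=110.2202 intr=0.0000 cont=0.0000 V=0.0000[hold]  S*(4)=39.4730
k=3: j=0 S=44.8792 intr=17.2908 cont=16.9100 V=17.2908[EX]; j=1 S=58.0144 intr=4.1556 cont=7.5413 V=7.5413[hold]; j=2 S=74.9939 intr=0.0000 cont=2.0397 V=2.0397[hold]; j=3 S=96.9429 intr=0.0000 cont=0.2399 V=0.2399[hold]  S*(3)=44.8792
k=2: j=0 S=51.0259 intr=11.1441 cont=12.2102 V=12.2102[hold]; j=1 S=65.9600 intr=0.0000 cont=4.7067 V=4.7067[hold]; j=2 S=85.2650 intr=0.0000 cont=1.1186 V=1.1186[hold]  S*(2)=-
k=1: j=0 S=58.0144 intr=4.1556 cont=8.3161 V=8.3161[hold]; j=1 S=74.9939 intr=0.0000 cont=2.8611 V=2.8611[hold]  S*(1)=-
k=0: j=0 S=65.9600 intr=0.0000 cont=5.4933 V=5.4933[hold]  S*(0)=-

price = 5.4933
boundary = - - - 44.8792 39.4730 44.8792 51.0259
tree:
5.4933
8.3161 2.8611
12.2102 4.7067 1.1186
17.2908 7.5413 2.0397 0.2399
22.6970 11.6804 3.6667 0.4895 0.0000
27.4520 17.2908 6.4714 0.9985 0.0000 0.0000
31.6342 22.6970 11.1441 2.0370 0.0000 0.0000 0.0000
35.3126 27.4520 17.2908 4.1556 0.0000 0.0000 0.0000 0.0000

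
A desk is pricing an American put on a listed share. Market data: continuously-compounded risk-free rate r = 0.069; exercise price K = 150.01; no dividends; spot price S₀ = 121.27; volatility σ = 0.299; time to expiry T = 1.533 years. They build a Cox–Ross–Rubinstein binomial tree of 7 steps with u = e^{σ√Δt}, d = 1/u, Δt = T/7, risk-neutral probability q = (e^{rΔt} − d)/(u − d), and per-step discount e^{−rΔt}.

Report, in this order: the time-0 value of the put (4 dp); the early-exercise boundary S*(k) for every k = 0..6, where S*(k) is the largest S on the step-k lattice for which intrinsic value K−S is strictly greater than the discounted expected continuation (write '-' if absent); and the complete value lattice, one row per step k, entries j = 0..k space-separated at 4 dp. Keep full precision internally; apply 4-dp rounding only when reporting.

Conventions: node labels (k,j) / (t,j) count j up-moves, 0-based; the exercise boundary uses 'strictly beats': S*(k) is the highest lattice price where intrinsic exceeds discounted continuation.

price = 31.4233
boundary = - 105.4351 91.6678 105.4351 91.6678 105.4351 121.2700
tree:
31.4233
44.5749 20.1709
58.3422 30.5365 11.1674
70.3118 44.5749 18.4372 4.7655
80.7185 58.3422 29.3704 8.8575 1.1174
89.7663 70.3118 44.5749 16.1575 2.3600 0.0000
97.6327 80.7185 58.3422 28.7400 4.9843 0.0000 0.0000
104.4719 89.7663 70.3118 44.5749 10.5269 0.0000 0.0000 0.0000

Δt=0.21900  u=1.15019  d=0.86942  q=0.51931  discount=0.98500
step 7 (expiry): payoffs max(K−S,0) = 104.4719 89.7663 70.3118 44.5749 10.5269 0.0000 0.0000 0.0000
step 6: (k=6,j=0): S=52.3773, K−S=97.6327, hold=95.3829 ⇒ V=97.6327 exercise | (k=6,j=1): S=69.2915, K−S=80.7185, hold=78.4687 ⇒ V=80.7185 exercise | (k=6,j=2): S=91.6678, K−S=58.3422, hold=56.0925 ⇒ V=58.3422 exercise | (k=6,j=3): S=121.2700, K−S=28.7400, hold=26.4902 ⇒ V=28.7400 exercise | (k=6,j=4): S=160.4317, K−S=0.0000, hold=4.9843 ⇒ V=4.9843 continue | (k=6,j=5): S=212.2398, K−S=0.0000, hold=0.0000 ⇒ V=0.0000 continue | (k=6,j=6): S=280.7783, K−S=0.0000, hold=0.0000 ⇒ V=0.0000 continue  boundary S*=121.2700
step 5: (k=5,j=0): S=60.2437, K−S=89.7663, hold=87.5166 ⇒ V=89.7663 exercise | (k=5,j=1): S=79.6982, K−S=70.3118, hold=68.0621 ⇒ V=70.3118 exercise | (k=5,j=2): S=105.4351, K−S=44.5749, hold=42.3252 ⇒ V=44.5749 exercise | (k=5,j=3): S=139.4831, K−S=10.5269, hold=16.1575 ⇒ V=16.1575 continue | (k=5,j=4): S=184.5264, K−S=0.0000, hold=2.3600 ⇒ V=2.3600 continue | (k=5,j=5): S=244.1154, K−S=0.0000, hold=0.0000 ⇒ V=0.0000 continue  boundary S*=105.4351
step 4: (k=4,j=0): S=69.2915, K−S=80.7185, hold=78.4687 ⇒ V=80.7185 exercise | (k=4,j=1): S=91.6678, K−S=58.3422, hold=56.0925 ⇒ V=58.3422 exercise | (k=4,j=2): S=121.2700, K−S=28.7400, hold=29.3704 ⇒ V=29.3704 continue | (k=4,j=3): S=160.4317, K−S=0.0000, hold=8.8575 ⇒ V=8.8575 continue | (k=4,j=4): S=212.2398, K−S=0.0000, hold=1.1174 ⇒ V=1.1174 continue  boundary S*=91.6678
step 3: (k=3,j=0): S=79.6982, K−S=70.3118, hold=68.0621 ⇒ V=70.3118 exercise | (k=3,j=1): S=105.4351, K−S=44.5749, hold=42.6477 ⇒ V=44.5749 exercise | (k=3,j=2): S=139.4831, K−S=10.5269, hold=18.4372 ⇒ V=18.4372 continue | (k=3,j=3): S=184.5264, K−S=0.0000, hold=4.7655 ⇒ V=4.7655 continue  boundary S*=105.4351
step 2: (k=2,j=0): S=91.6678, K−S=58.3422, hold=56.0925 ⇒ V=58.3422 exercise | (k=2,j=1): S=121.2700, K−S=28.7400, hold=30.5365 ⇒ V=30.5365 continue | (k=2,j=2): S=160.4317, K−S=0.0000, hold=11.1674 ⇒ V=11.1674 continue  boundary S*=91.6678
step 1: (k=1,j=0): S=105.4351, K−S=44.5749, hold=43.2442 ⇒ V=44.5749 exercise | (k=1,j=1): S=139.4831, K−S=10.5269, hold=20.1709 ⇒ V=20.1709 continue  boundary S*=105.4351
step 0: (k=0,j=0): S=121.2700, K−S=28.7400, hold=31.4233 ⇒ V=31.4233 continue  boundary S*=-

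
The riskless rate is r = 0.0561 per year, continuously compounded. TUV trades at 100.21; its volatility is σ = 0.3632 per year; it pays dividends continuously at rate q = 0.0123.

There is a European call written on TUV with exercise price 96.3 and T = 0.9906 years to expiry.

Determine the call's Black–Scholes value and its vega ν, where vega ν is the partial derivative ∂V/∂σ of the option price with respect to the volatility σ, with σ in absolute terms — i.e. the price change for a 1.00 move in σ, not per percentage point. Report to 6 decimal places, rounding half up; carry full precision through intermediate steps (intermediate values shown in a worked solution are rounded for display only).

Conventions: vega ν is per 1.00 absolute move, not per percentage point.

price = 17.938808
ν = 36.126101

σ√T = 0.3632·√0.9906 = 0.361489
d₁ = (ln(S/K) + (r−q+σ²/2)T) / (σ√T) = (ln(100.21/96.3) + (0.0561−0.0123+0.3632²/2)·0.9906) / 0.361489 = (0.039800 + 0.108725) / 0.361489 = 0.410870
d₂ = d₁ − σ√T = 0.410870 − 0.361489 = 0.049381
e^{−rT} = 0.945943
e^{−qT} = 0.987890
N(d₁) = 0.659416,  N(d₂) = 0.519692
Call price V = S·e^{−qT}·N(d₁) − K·e^{−rT}·N(d₂) = 65.279836 − 47.341028 = 17.938808
φ(d₁) = (1/√(2π))·e^{−d₁²/2} = 0.366651
ν = S·e^{−qT}·φ(d₁)·√T = 36.126101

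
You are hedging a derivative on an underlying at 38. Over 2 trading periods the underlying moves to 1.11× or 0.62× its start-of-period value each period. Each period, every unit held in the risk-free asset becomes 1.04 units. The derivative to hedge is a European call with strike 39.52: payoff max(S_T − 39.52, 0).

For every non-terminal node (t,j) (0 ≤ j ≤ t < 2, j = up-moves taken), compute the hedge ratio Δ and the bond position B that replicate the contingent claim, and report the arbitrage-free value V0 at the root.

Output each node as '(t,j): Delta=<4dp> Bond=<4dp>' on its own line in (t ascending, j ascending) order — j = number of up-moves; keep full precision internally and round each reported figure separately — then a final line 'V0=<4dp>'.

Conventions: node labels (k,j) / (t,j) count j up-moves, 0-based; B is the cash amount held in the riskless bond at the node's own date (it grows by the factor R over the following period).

(0,0): Delta=0.3231 Bond=-7.3197
(1,0): Delta=0.0000 Bond=0.0000
(1,1): Delta=0.3532 Bond=-8.8812
V0=4.9585

The replicating-portfolio and risk-neutral prices coincide; use p* = (1.04−0.62)/(1.11−0.62) = 0.8571 for the latter.
Expiry values: V(2,0)=0.0000, V(2,1)=0.0000, V(2,2)=7.2998
Node (1,0) S=23.5600: V=(p*·0.0000+(1−p*)·0.0000)/1.04=0.0000; Δ=(0.0000−0.0000)/(26.1516−14.6072)=0.0000; B=V−Δ·S=0.0000
Node (1,1) S=42.1800: V=(p*·7.2998+(1−p*)·0.0000)/1.04=6.0163; Δ=(7.2998−0.0000)/(46.8198−26.1516)=0.3532; B=V−Δ·S=-8.8812
Node (0,0) S=38.0000: V=(p*·6.0163+(1−p*)·0.0000)/1.04=4.9585; Δ=(6.0163−0.0000)/(42.1800−23.5600)=0.3231; B=V−Δ·S=-7.3197
Check: Δ(0,0)·S0 + B(0,0) = 4.9585 = V0.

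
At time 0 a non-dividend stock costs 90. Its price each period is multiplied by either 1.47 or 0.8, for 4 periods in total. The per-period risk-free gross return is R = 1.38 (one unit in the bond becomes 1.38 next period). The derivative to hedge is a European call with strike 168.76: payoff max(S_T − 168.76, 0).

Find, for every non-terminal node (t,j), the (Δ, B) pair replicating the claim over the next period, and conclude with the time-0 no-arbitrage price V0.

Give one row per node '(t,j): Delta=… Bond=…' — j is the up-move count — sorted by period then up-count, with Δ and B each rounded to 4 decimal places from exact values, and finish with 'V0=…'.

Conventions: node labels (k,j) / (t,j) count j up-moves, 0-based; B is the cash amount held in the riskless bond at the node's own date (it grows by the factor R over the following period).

No-arbitrage ⇒ martingale measure with p* = (R−d)/(u−d) = 0.8657.
Terminal payoffs: V(4,0)=0.0000, V(4,1)=0.0000, V(4,2)=0.0000, V(4,3)=59.9497, V(4,4)=251.4940
  t=3,j=0: stock 46.0800 → up 67.7376 (V=0.0000), down 36.8640 (V=0.0000). Price 0.0000; hedge Δ=0.0000, bond B=0.0000.
  t=3,j=1: stock 84.6720 → up 124.4678 (V=0.0000), down 67.7376 (V=0.0000). Price 0.0000; hedge Δ=0.0000, bond B=0.0000.
  t=3,j=2: stock 155.5848 → up 228.7097 (V=59.9497), down 124.4678 (V=0.0000). Price 37.6063; hedge Δ=0.5751, bond B=-51.8708.
  t=3,j=3: stock 285.8871 → up 420.2540 (V=251.4940), down 228.7097 (V=59.9497). Price 163.5972; hedge Δ=1.0000, bond B=-122.2899.
  t=2,j=0: stock 57.6000 → up 84.6720 (V=0.0000), down 46.0800 (V=0.0000). Price 0.0000; hedge Δ=0.0000, bond B=0.0000.
  t=2,j=1: stock 105.8400 → up 155.5848 (V=37.6063), down 84.6720 (V=0.0000). Price 23.5904; hedge Δ=0.5303, bond B=-32.5385.
  t=2,j=2: stock 194.4810 → up 285.8871 (V=163.5972), down 155.5848 (V=37.6063). Price 106.2848; hedge Δ=0.9669, bond B=-81.7613.
  t=1,j=0: stock 72.0000 → up 105.8400 (V=23.5904), down 57.6000 (V=0.0000). Price 14.7982; hedge Δ=0.4890, bond B=-20.4113.
  t=1,j=1: stock 132.3000 → up 194.4810 (V=106.2848), down 105.8400 (V=23.5904). Price 68.9686; hedge Δ=0.9329, bond B=-54.4560.
  t=0,j=0: stock 90.0000 → up 132.3000 (V=68.9686), down 72.0000 (V=14.7982). Price 44.7043; hedge Δ=0.8983, bond B=-36.1470.
Verification: the root portfolio costs Δ(0,0)·S0 + B(0,0) = 44.7043, matching V0.

(0,0): Delta=0.8983 Bond=-36.1470
(1,0): Delta=0.4890 Bond=-20.4113
(1,1): Delta=0.9329 Bond=-54.4560
(2,0): Delta=0.0000 Bond=0.0000
(2,1): Delta=0.5303 Bond=-32.5385
(2,2): Delta=0.9669 Bond=-81.7613
(3,0): Delta=0.0000 Bond=0.0000
(3,1): Delta=0.0000 Bond=0.0000
(3,2): Delta=0.5751 Bond=-51.8708
(3,3): Delta=1.0000 Bond=-122.2899
V0=44.7043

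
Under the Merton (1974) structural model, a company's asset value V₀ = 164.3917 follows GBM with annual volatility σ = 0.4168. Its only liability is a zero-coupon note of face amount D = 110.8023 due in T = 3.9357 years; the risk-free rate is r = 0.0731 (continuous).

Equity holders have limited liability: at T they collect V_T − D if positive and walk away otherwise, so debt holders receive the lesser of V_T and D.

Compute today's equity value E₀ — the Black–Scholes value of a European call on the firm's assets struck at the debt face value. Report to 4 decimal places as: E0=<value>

Apply the equity-as-call identities (strike 110.8023, horizon 3.9357 years):
d₁ = [ln(V₀/D) + (r + σ²/2)T] / (σ√T)
   = [ln(164.3917/110.8023) + (0.0731 + 0.5·0.4168²)·3.9357] / (0.4168·√3.9357)
   = [0.394504 + 0.629559] / 0.826873 = 1.238478
d₂ = d₁ − σ√T = 1.238478 − 0.826873 = 0.411605
N(d₁) = 0.892230,  N(d₂) = 0.659685,  e^(−rT) = 0.749987
E₀ = V₀·N(d₁) − D·e^(−rT)·N(d₂)
   = 164.3917·0.892230 − 110.8023·0.749987·0.659685 = 91.855253

E0=91.8553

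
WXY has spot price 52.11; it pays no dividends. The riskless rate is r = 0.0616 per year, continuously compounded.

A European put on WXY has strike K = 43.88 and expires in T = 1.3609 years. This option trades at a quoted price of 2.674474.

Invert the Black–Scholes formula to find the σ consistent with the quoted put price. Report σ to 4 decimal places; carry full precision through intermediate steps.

sigma = 0.3314

At σ = 0.3314 the Black–Scholes value reproduces the quote:
σ√T = 0.3314·√1.3609 = 0.386603
d₁ = (ln(S/K) + (r+σ²/2)T) / (σ√T) = (ln(52.11/43.88) + (0.0616+0.3314²/2)·1.3609) / 0.386603 = (0.171898 + 0.158563) / 0.386603 = 0.854780
d₂ = d₁ − σ√T = 0.854780 − 0.386603 = 0.468176
e^{−rT} = 0.919586
N(−d₁) = 0.196337,  N(−d₂) = 0.319829
V = K·e^{−rT}·N(−d₂) − S·N(−d₁) = 12.905570 − 10.231096 = 2.674474 (the observed quote) — the price is monotone increasing in volatility, hence this σ is the only solution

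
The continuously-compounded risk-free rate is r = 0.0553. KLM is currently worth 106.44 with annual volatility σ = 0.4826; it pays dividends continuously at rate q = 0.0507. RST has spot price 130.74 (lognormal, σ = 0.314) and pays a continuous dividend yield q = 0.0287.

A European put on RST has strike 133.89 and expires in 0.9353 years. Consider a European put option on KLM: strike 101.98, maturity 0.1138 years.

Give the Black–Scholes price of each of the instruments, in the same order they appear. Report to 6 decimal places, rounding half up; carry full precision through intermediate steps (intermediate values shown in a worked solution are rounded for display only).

price(RST put K=133.89) = 15.284051
price(KLM put K=101.98) = 4.712524

[RST put K=133.89]
σ√T = 0.314·√0.9353 = 0.303672
d₁ = (ln(S/K) + (r−q+σ²/2)T) / (σ√T) = (ln(130.74/133.89) + (0.0553−0.0287+0.314²/2)·0.9353) / 0.303672 = (-0.023808 + 0.070987) / 0.303672 = 0.155363
d₂ = d₁ − σ√T = 0.155363 − 0.303672 = -0.148309
e^{−rT} = 0.949593
e^{−qT} = 0.973514
N(−d₁) = 0.438268,  N(−d₂) = 0.558951
price = K·e^{−rT}·N(−d₂) − S·e^{−qT}·N(−d₁) = 71.065525 − 55.781474 = 15.284051
[KLM put K=101.98]
σ√T = 0.4826·√0.1138 = 0.162802
d₁ = (ln(S/K) + (r−q+σ²/2)T) / (σ√T) = (ln(106.44/101.98) + (0.0553−0.0507+0.4826²/2)·0.1138) / 0.162802 = (0.042805 + 0.013776) / 0.162802 = 0.347542
d₂ = d₁ − σ√T = 0.347542 − 0.162802 = 0.184741
e^{−rT} = 0.993727
e^{−qT} = 0.994247
N(−d₁) = 0.364092,  N(−d₂) = 0.426716
price = K·e^{−rT}·N(−d₂) − S·e^{−qT}·N(−d₁) = 43.243529 − 38.531005 = 4.712524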